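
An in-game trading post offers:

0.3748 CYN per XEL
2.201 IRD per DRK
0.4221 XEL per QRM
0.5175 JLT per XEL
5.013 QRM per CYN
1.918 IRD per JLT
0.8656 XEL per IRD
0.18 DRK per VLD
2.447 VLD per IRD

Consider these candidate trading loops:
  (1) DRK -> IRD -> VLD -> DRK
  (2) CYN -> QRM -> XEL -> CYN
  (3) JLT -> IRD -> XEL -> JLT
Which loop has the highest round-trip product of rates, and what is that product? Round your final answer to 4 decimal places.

(1) 2.201 × 2.447 × 0.18 = 0.96945
(2) 5.013 × 0.4221 × 0.3748 = 0.79307
(3) 1.918 × 0.8656 × 0.5175 = 0.85916
Highest is cycle (1) at 0.9695 (≤1, no arbitrage).

0.9695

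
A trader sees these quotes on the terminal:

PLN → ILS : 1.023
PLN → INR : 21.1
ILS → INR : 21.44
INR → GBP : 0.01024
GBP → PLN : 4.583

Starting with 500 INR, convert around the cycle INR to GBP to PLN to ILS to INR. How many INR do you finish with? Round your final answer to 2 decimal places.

500 INR × 0.01024 = 5.12 GBP
5.12 GBP × 4.583 = 23.46496 PLN
23.46496 PLN × 1.023 = 24.00465408 ILS
24.00465408 ILS × 21.44 = 514.6597834752 INR

514.66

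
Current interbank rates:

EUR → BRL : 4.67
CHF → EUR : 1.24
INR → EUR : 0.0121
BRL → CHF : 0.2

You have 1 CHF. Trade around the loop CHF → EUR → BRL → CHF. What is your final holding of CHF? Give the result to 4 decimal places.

1.1582

1 CHF × 1.24 = 1.24 EUR
1.24 EUR × 4.67 = 5.7908 BRL
5.7908 BRL × 0.2 = 1.15816 CHF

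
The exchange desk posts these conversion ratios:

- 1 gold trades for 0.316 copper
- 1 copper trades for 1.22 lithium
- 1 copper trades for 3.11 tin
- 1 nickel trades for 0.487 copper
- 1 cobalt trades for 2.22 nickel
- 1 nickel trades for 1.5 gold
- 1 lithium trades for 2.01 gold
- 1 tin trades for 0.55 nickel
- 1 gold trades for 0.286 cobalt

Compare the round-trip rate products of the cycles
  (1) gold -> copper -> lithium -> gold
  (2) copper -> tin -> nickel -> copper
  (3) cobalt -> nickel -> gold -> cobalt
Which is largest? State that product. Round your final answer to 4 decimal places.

(1) 0.316 × 1.22 × 2.01 = 0.77490
(2) 3.11 × 0.55 × 0.487 = 0.83301
(3) 2.22 × 1.5 × 0.286 = 0.95238
Highest is cycle (3) at 0.9524 (≤1, no arbitrage).

0.9524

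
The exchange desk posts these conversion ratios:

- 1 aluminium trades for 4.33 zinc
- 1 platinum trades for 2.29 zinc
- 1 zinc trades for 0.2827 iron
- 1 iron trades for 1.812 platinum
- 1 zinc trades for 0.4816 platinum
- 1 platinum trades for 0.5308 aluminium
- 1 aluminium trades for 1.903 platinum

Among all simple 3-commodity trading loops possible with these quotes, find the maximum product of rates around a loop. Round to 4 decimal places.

1.1731

platinum→zinc→iron→platinum: 2.29 × 0.2827 × 1.812 = 1.17306
platinum→aluminium→zinc→platinum: 0.5308 × 4.33 × 0.4816 = 1.10689
Maximum is platinum→zinc→iron→platinum at 1.1731; arbitrage exists.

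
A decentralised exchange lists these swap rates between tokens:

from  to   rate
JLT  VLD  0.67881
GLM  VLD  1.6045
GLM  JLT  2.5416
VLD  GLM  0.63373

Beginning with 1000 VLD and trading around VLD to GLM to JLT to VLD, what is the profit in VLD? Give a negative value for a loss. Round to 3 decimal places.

93.351

1000 VLD × 0.63373 = 633.73 GLM
633.73 GLM × 2.5416 = 1610.688168 JLT
1610.688168 JLT × 0.67881 = 1093.35123532008 VLD
Net change: 1093.35123532008 − 1000 = 93.35123532008 VLD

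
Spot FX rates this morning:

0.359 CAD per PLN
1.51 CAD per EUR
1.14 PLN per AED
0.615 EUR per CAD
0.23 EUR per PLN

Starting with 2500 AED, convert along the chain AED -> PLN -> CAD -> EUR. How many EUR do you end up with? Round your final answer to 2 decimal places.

629.24

2500 AED × 1.14 = 2850 PLN
2850 PLN × 0.359 = 1023.15 CAD
1023.15 CAD × 0.615 = 629.23725 EUR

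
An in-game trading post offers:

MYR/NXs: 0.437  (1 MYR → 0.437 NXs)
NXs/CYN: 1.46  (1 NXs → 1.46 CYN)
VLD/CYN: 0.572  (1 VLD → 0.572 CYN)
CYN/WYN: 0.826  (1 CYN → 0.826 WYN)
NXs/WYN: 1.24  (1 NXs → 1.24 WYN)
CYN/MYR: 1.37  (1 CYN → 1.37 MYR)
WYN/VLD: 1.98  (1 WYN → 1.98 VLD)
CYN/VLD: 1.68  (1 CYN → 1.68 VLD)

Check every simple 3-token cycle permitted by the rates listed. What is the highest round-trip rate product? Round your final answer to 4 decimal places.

VLD→CYN→WYN→VLD: 0.572 × 0.826 × 1.98 = 0.93549
MYR→NXs→CYN→MYR: 0.437 × 1.46 × 1.37 = 0.87409
Maximum is VLD→CYN→WYN→VLD at 0.9355; no arbitrage — every cycle loses value.

0.9355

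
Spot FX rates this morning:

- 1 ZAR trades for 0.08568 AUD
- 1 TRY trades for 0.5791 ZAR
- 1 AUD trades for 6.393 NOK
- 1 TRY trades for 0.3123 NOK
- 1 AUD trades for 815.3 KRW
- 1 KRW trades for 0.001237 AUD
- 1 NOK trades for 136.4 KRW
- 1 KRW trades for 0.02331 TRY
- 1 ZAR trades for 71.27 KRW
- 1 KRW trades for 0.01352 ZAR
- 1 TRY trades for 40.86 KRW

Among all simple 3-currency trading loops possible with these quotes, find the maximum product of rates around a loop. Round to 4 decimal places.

1.0787

AUD→NOK→KRW→AUD: 6.393 × 136.4 × 0.001237 = 1.07867
KRW→TRY→NOK→KRW: 0.02331 × 0.3123 × 136.4 = 0.99295
ZAR→KRW→TRY→ZAR: 71.27 × 0.02331 × 0.5791 = 0.96206
ZAR→AUD→KRW→ZAR: 0.08568 × 815.3 × 0.01352 = 0.94444
Maximum is AUD→NOK→KRW→AUD at 1.0787; arbitrage exists.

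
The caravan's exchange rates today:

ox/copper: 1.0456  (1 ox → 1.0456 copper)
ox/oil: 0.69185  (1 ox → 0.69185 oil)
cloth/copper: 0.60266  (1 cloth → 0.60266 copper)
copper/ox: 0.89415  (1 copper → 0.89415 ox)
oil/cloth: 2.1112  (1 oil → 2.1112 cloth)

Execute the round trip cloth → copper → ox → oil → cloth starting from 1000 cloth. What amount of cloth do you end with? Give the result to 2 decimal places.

1000 cloth × 0.60266 = 602.66 copper
602.66 copper × 0.89415 = 538.868439 ox
538.868439 ox × 0.69185 = 372.81612952215 oil
372.81612952215 oil × 2.1112 = 787.08941264716308 cloth

787.09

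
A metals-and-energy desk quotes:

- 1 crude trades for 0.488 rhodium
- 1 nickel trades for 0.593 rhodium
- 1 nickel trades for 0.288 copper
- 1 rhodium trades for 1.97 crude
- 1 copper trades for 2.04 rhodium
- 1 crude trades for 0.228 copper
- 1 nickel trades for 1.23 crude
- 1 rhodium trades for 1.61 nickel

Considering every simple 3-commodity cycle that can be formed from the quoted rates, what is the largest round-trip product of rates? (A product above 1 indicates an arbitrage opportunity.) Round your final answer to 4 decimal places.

nickel→crude→rhodium→nickel: 1.23 × 0.488 × 1.61 = 0.96639
copper→rhodium→nickel→copper: 2.04 × 1.61 × 0.288 = 0.94591
copper→rhodium→crude→copper: 2.04 × 1.97 × 0.228 = 0.91629
Maximum is nickel→crude→rhodium→nickel at 0.9664; no arbitrage — every cycle loses value.

0.9664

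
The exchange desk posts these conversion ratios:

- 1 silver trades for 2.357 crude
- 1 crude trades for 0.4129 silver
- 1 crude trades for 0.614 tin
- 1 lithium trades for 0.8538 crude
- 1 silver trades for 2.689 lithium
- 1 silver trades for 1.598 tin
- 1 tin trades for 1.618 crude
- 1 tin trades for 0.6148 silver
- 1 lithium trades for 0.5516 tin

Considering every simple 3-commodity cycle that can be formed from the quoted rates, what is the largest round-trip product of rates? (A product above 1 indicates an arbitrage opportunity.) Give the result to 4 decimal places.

tin→crude→silver→tin: 1.618 × 0.4129 × 1.598 = 1.06758
lithium→crude→silver→lithium: 0.8538 × 0.4129 × 2.689 = 0.94796
tin→silver→lithium→tin: 0.6148 × 2.689 × 0.5516 = 0.91190
tin→silver→crude→tin: 0.6148 × 2.357 × 0.614 = 0.88974
Maximum is tin→crude→silver→tin at 1.0676; arbitrage exists.

1.0676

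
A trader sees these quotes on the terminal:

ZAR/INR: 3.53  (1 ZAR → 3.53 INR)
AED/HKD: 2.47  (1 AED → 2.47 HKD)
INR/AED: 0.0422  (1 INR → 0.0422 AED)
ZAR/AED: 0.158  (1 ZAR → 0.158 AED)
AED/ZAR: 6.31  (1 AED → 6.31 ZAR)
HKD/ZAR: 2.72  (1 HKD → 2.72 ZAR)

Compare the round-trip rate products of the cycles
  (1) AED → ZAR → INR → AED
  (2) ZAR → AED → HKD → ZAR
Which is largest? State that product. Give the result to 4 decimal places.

(1) 6.31 × 3.53 × 0.0422 = 0.93998
(2) 0.158 × 2.47 × 2.72 = 1.06151
Highest is cycle (2) at 1.0615 (>1, arbitrage).

1.0615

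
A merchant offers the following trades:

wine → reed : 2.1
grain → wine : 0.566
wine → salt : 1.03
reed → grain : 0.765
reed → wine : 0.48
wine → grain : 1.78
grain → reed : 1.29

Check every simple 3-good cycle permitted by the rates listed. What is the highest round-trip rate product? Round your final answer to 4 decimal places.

1.1022

wine→grain→reed→wine: 1.78 × 1.29 × 0.48 = 1.10218
wine→reed→grain→wine: 2.1 × 0.765 × 0.566 = 0.90928
Maximum is wine→grain→reed→wine at 1.1022; arbitrage exists.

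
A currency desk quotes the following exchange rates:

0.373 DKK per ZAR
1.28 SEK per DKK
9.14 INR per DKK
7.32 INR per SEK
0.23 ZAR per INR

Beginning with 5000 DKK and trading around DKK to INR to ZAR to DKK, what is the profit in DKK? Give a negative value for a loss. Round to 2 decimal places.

5000 DKK × 9.14 = 45700 INR
45700 INR × 0.23 = 10511 ZAR
10511 ZAR × 0.373 = 3920.603 DKK
Net change: 3920.603 − 5000 = -1079.397 DKK

-1079.40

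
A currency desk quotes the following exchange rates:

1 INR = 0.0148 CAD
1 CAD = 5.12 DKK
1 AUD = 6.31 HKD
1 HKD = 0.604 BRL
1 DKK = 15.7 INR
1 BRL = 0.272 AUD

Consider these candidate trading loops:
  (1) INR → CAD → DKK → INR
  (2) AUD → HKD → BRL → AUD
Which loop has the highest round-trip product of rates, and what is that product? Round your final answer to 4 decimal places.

1.1897

(1) 0.0148 × 5.12 × 15.7 = 1.18968
(2) 6.31 × 0.604 × 0.272 = 1.03666
Highest is cycle (1) at 1.1897 (>1, arbitrage).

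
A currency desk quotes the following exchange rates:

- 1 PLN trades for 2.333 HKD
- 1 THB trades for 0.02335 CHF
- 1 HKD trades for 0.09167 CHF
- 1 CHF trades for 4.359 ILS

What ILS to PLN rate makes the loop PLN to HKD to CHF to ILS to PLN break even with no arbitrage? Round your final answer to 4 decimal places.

1.0727

Known legs of the cycle: 2.333 × 0.09167 × 4.359 = 0.93224237349
For no arbitrage the full-cycle product must be 1, so the missing rate is 1 / 0.93224237349 ≈ 1.072682.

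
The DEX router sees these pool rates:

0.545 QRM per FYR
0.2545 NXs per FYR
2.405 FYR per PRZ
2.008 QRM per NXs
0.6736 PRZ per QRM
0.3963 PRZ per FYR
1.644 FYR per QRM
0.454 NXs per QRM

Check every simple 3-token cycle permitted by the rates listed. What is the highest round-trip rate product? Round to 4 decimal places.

QRM→PRZ→FYR→QRM: 0.6736 × 2.405 × 0.545 = 0.88290
QRM→FYR→NXs→QRM: 1.644 × 0.2545 × 2.008 = 0.84014
Maximum is QRM→PRZ→FYR→QRM at 0.8829; no arbitrage — every cycle loses value.

0.8829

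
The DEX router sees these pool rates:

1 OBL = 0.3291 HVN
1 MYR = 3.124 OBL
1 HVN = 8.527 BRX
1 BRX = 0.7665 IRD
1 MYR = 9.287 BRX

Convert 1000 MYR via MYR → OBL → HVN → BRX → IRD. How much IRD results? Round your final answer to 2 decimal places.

1000 MYR × 3.124 = 3124 OBL
3124 OBL × 0.3291 = 1028.1084 HVN
1028.1084 HVN × 8.527 = 8766.6803268 BRX
8766.6803268 BRX × 0.7665 = 6719.6604704922 IRD

6719.66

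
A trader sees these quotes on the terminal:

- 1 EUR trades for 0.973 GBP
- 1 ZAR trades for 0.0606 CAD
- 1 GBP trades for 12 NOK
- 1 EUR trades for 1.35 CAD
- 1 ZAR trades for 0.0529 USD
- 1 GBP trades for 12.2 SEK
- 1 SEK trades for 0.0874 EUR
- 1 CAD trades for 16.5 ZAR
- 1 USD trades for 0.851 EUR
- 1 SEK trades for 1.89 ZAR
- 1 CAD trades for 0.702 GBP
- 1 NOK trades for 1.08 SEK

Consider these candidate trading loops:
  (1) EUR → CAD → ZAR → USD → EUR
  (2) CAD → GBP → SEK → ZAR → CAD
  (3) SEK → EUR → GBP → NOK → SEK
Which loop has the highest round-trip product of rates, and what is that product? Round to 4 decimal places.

(1) 1.35 × 16.5 × 0.0529 × 0.851 = 1.00277
(2) 0.702 × 12.2 × 1.89 × 0.0606 = 0.98091
(3) 0.0874 × 0.973 × 12 × 1.08 = 1.10212
Highest is cycle (3) at 1.1021 (>1, arbitrage).

1.1021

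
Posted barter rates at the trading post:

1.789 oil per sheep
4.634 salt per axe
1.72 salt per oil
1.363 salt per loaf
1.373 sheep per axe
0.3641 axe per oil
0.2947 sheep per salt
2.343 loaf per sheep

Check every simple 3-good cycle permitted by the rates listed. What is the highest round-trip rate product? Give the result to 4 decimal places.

0.9411

sheep→loaf→salt→sheep: 2.343 × 1.363 × 0.2947 = 0.94113
oil→salt→sheep→oil: 1.72 × 0.2947 × 1.789 = 0.90682
axe→sheep→oil→axe: 1.373 × 1.789 × 0.3641 = 0.89434
Maximum is sheep→loaf→salt→sheep at 0.9411; no arbitrage — every cycle loses value.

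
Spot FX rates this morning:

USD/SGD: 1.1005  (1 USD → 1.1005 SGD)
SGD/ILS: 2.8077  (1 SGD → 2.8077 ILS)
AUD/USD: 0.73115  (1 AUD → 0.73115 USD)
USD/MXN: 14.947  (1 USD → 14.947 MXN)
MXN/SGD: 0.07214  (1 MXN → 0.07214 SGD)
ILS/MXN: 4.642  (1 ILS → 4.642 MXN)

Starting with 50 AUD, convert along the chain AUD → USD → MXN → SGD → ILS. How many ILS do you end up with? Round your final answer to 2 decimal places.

110.68

50 AUD × 0.73115 = 36.5575 USD
36.5575 USD × 14.947 = 546.4249525 MXN
546.4249525 MXN × 0.07214 = 39.41909607335 SGD
39.41909607335 SGD × 2.8077 = 110.676996045144795 ILS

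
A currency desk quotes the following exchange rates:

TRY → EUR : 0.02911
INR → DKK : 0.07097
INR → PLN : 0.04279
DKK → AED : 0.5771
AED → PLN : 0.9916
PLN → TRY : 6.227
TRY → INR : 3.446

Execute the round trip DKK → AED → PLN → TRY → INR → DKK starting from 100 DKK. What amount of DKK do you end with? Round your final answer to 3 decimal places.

100 DKK × 0.5771 = 57.71 AED
57.71 AED × 0.9916 = 57.225236 PLN
57.225236 PLN × 6.227 = 356.341544572 TRY
356.341544572 TRY × 3.446 = 1227.952962595112 INR
1227.952962595112 INR × 0.07097 = 87.14782175537509864 DKK

87.148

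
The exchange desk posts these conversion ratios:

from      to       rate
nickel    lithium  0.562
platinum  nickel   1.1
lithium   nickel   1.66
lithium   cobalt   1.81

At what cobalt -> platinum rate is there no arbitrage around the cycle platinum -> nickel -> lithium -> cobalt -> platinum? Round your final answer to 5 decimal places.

0.89370

Known legs of the cycle: 1.1 × 0.562 × 1.81 = 1.118942
For no arbitrage the full-cycle product must be 1, so the missing rate is 1 / 1.118942 ≈ 0.8937014.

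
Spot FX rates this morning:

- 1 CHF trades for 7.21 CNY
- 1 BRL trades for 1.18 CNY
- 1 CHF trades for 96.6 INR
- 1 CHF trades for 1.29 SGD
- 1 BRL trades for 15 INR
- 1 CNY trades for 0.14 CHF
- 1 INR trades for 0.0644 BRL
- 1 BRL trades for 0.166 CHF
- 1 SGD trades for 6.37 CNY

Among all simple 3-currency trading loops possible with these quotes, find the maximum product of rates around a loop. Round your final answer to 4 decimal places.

SGD→CNY→CHF→SGD: 6.37 × 0.14 × 1.29 = 1.15042
CHF→INR→BRL→CHF: 96.6 × 0.0644 × 0.166 = 1.03269
Maximum is SGD→CNY→CHF→SGD at 1.1504; arbitrage exists.

1.1504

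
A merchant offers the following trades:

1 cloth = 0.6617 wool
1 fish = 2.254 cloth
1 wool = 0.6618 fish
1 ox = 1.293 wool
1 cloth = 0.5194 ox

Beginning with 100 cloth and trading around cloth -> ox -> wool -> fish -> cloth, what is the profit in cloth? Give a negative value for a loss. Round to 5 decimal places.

100 cloth × 0.5194 = 51.94 ox
51.94 ox × 1.293 = 67.15842 wool
67.15842 wool × 0.6618 = 44.445442356 fish
44.445442356 fish × 2.254 = 100.180027070424 cloth
Net change: 100.180027070424 − 100 = 0.180027070424 cloth

0.18003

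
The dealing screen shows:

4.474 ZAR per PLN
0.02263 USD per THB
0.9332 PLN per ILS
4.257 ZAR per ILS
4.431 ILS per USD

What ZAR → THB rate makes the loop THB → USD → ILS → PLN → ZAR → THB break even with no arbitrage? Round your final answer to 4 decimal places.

Known legs of the cycle: 0.02263 × 4.431 × 0.9332 × 4.474 = 0.418655705168904
For no arbitrage the full-cycle product must be 1, so the missing rate is 1 / 0.418655705168904 ≈ 2.388598.

2.3886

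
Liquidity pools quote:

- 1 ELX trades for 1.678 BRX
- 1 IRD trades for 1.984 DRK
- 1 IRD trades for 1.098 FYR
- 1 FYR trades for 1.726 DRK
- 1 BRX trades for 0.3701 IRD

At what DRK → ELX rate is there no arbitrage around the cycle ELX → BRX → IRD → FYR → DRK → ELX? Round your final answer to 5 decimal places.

0.84966

Known legs of the cycle: 1.678 × 0.3701 × 1.098 × 1.726 = 1.1769395931144
For no arbitrage the full-cycle product must be 1, so the missing rate is 1 / 1.1769395931144 ≈ 0.8496613.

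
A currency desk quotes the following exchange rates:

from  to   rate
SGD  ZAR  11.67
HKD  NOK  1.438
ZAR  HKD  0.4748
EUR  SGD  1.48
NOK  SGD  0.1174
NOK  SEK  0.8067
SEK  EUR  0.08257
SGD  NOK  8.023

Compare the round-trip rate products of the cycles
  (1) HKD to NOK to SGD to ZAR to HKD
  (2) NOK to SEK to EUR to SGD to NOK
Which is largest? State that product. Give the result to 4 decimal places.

(1) 1.438 × 0.1174 × 11.67 × 0.4748 = 0.93542
(2) 0.8067 × 0.08257 × 1.48 × 8.023 = 0.79092
Highest is cycle (1) at 0.9354 (≤1, no arbitrage).

0.9354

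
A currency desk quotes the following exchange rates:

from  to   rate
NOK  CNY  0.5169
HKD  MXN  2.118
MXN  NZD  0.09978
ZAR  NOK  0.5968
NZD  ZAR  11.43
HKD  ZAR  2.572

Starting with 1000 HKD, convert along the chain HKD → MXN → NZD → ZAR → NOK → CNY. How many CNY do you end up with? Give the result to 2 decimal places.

745.16

1000 HKD × 2.118 = 2118 MXN
2118 MXN × 0.09978 = 211.33404 NZD
211.33404 NZD × 11.43 = 2415.5480772 ZAR
2415.5480772 ZAR × 0.5968 = 1441.59909247296 NOK
1441.59909247296 NOK × 0.5169 = 745.162570899273024 CNY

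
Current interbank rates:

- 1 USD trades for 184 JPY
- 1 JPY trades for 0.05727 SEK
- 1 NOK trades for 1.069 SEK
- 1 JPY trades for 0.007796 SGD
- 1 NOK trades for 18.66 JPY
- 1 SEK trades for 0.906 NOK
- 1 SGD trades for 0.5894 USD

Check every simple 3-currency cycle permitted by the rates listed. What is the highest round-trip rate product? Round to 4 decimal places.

0.9682

NOK→JPY→SEK→NOK: 18.66 × 0.05727 × 0.906 = 0.96820
SGD→USD→JPY→SGD: 0.5894 × 184 × 0.007796 = 0.84547
Maximum is NOK→JPY→SEK→NOK at 0.9682; no arbitrage — every cycle loses value.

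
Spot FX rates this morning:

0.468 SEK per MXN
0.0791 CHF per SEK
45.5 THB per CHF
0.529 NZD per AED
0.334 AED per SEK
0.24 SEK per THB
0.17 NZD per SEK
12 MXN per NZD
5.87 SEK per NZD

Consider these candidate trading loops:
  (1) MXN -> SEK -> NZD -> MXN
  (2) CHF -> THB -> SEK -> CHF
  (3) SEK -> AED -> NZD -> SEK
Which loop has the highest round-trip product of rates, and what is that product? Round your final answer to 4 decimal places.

(1) 0.468 × 0.17 × 12 = 0.95472
(2) 45.5 × 0.24 × 0.0791 = 0.86377
(3) 0.334 × 0.529 × 5.87 = 1.03715
Highest is cycle (3) at 1.0371 (>1, arbitrage).

1.0371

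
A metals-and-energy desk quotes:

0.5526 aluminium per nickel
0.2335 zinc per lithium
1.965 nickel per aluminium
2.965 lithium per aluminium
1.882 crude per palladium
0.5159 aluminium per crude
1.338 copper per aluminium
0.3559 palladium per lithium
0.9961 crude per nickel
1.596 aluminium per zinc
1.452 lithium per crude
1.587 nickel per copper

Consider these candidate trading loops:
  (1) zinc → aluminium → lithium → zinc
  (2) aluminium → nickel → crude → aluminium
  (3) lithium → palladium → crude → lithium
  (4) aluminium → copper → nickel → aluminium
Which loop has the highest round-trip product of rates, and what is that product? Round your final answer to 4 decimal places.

(1) 1.596 × 2.965 × 0.2335 = 1.10495
(2) 1.965 × 0.9961 × 0.5159 = 1.00979
(3) 0.3559 × 1.882 × 1.452 = 0.97256
(4) 1.338 × 1.587 × 0.5526 = 1.17339
Highest is cycle (4) at 1.1734 (>1, arbitrage).

1.1734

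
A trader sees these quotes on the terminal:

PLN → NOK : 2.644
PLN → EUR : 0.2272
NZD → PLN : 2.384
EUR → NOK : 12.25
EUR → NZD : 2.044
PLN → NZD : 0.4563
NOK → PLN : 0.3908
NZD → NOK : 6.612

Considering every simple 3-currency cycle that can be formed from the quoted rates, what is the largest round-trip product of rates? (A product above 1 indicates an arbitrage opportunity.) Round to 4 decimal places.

1.1791

PLN→NZD→NOK→PLN: 0.4563 × 6.612 × 0.3908 = 1.17907
EUR→NZD→PLN→EUR: 2.044 × 2.384 × 0.2272 = 1.10712
EUR→NOK→PLN→EUR: 12.25 × 0.3908 × 0.2272 = 1.08767
Maximum is PLN→NZD→NOK→PLN at 1.1791; arbitrage exists.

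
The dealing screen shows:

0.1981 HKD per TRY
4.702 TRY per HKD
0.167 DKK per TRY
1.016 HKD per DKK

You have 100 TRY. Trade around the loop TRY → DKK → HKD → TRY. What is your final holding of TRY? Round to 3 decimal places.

79.780

100 TRY × 0.167 = 16.7 DKK
16.7 DKK × 1.016 = 16.9672 HKD
16.9672 HKD × 4.702 = 79.7797744 TRY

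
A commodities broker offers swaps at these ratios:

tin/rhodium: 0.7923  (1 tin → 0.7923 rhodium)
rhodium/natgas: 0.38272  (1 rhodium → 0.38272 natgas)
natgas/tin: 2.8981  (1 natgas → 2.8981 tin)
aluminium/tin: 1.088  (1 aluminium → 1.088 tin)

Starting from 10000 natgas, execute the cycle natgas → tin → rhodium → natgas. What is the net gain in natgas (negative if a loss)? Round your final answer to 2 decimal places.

-1212.12

10000 natgas × 2.8981 = 28981 tin
28981 tin × 0.7923 = 22961.6463 rhodium
22961.6463 rhodium × 0.38272 = 8787.881271936 natgas
Net change: 8787.881271936 − 10000 = -1212.118728064 natgas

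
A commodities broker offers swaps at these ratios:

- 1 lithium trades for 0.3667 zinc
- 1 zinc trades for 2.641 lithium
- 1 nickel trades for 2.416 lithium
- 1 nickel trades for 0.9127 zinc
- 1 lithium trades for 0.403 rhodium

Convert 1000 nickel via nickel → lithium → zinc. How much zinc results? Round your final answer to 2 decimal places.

885.95

1000 nickel × 2.416 = 2416 lithium
2416 lithium × 0.3667 = 885.9472 zinc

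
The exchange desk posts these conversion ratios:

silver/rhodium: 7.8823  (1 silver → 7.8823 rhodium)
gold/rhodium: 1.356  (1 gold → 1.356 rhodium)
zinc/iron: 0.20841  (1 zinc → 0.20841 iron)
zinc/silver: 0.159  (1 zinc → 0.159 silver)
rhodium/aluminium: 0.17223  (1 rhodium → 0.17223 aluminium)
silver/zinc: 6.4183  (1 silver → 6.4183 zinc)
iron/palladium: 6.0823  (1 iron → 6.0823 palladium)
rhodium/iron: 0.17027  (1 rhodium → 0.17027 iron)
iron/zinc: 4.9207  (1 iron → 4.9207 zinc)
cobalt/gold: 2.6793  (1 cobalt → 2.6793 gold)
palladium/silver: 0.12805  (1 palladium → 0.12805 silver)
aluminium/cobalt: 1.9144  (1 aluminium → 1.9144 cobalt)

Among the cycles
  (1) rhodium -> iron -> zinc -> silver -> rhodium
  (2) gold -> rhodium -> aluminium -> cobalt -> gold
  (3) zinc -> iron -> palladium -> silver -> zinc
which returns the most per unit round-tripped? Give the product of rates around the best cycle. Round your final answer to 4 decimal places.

(1) 0.17027 × 4.9207 × 0.159 × 7.8823 = 1.05006
(2) 1.356 × 0.17223 × 1.9144 × 2.6793 = 1.19791
(3) 0.20841 × 6.0823 × 0.12805 × 6.4183 = 1.04180
Highest is cycle (2) at 1.1979 (>1, arbitrage).

1.1979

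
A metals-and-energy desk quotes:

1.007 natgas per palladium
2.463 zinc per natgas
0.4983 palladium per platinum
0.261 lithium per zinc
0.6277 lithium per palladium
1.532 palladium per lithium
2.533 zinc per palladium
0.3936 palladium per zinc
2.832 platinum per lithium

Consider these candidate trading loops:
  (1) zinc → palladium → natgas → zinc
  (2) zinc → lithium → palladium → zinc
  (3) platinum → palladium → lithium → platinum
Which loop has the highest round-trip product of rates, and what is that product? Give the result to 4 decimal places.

1.0128

(1) 0.3936 × 1.007 × 2.463 = 0.97622
(2) 0.261 × 1.532 × 2.533 = 1.01283
(3) 0.4983 × 0.6277 × 2.832 = 0.88580
Highest is cycle (2) at 1.0128 (>1, arbitrage).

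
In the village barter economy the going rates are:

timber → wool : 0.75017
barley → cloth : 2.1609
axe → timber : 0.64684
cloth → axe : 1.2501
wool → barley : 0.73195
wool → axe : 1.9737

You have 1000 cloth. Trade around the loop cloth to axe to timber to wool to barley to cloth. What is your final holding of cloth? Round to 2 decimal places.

959.44

1000 cloth × 1.2501 = 1250.1 axe
1250.1 axe × 0.64684 = 808.614684 timber
808.614684 timber × 0.75017 = 606.59847749628 wool
606.59847749628 wool × 0.73195 = 443.999755603402146 barley
443.999755603402146 barley × 2.1609 = 959.4390718833916972914 cloth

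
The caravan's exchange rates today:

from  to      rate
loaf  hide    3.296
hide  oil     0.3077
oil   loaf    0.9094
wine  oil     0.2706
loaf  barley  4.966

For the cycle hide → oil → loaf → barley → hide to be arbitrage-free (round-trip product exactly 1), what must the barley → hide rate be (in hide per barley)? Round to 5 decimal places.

Known legs of the cycle: 0.3077 × 0.9094 × 4.966 = 1.38959793908
For no arbitrage the full-cycle product must be 1, so the missing rate is 1 / 1.38959793908 ≈ 0.7196326.

0.71963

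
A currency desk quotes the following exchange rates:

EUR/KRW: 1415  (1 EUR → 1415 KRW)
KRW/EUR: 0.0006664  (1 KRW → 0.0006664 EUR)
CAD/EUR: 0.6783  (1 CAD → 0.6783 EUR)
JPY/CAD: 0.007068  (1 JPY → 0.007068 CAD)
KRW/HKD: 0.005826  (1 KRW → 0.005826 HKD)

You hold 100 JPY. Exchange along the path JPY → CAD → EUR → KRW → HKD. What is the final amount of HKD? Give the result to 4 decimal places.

100 JPY × 0.007068 = 0.7068 CAD
0.7068 CAD × 0.6783 = 0.47942244 EUR
0.47942244 EUR × 1415 = 678.3827526 KRW
678.3827526 KRW × 0.005826 = 3.9522579166476 HKD

3.9523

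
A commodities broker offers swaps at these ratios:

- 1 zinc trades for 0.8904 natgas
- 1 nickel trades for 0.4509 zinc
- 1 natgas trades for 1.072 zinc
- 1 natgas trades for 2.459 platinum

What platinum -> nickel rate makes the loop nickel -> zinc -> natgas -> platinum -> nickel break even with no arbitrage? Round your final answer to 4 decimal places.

1.0129

Known legs of the cycle: 0.4509 × 0.8904 × 2.459 = 0.98724266424
For no arbitrage the full-cycle product must be 1, so the missing rate is 1 / 0.98724266424 ≈ 1.012922.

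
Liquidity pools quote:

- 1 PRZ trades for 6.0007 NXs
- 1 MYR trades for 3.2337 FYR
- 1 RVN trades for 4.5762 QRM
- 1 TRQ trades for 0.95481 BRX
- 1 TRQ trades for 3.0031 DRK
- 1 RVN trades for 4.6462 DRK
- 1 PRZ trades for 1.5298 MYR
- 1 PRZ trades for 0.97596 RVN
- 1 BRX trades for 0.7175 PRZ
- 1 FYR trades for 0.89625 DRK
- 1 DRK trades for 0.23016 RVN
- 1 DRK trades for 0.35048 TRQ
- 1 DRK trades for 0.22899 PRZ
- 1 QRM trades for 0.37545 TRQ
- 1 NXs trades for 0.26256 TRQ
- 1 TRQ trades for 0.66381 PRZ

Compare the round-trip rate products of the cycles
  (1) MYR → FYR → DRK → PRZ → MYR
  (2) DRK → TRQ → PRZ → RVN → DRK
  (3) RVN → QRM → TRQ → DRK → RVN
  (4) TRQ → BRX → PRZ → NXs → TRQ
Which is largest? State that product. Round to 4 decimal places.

1.1876

(1) 3.2337 × 0.89625 × 0.22899 × 1.5298 = 1.01527
(2) 0.35048 × 0.66381 × 0.97596 × 4.6462 = 1.05496
(3) 4.5762 × 0.37545 × 3.0031 × 0.23016 = 1.18756
(4) 0.95481 × 0.7175 × 6.0007 × 0.26256 = 1.07937
Highest is cycle (3) at 1.1876 (>1, arbitrage).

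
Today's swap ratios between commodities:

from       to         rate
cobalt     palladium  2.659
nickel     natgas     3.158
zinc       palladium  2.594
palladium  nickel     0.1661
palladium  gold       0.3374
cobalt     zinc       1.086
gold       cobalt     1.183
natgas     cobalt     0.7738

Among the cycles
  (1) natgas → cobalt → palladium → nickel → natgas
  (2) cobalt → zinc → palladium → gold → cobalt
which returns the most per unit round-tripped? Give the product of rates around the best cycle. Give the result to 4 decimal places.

1.1244

(1) 0.7738 × 2.659 × 0.1661 × 3.158 = 1.07927
(2) 1.086 × 2.594 × 0.3374 × 1.183 = 1.12442
Highest is cycle (2) at 1.1244 (>1, arbitrage).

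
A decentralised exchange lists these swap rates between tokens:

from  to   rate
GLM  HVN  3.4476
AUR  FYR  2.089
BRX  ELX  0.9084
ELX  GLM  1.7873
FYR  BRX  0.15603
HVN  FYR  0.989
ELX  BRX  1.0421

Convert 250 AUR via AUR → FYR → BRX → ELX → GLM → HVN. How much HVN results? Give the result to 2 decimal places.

250 AUR × 2.089 = 522.25 FYR
522.25 FYR × 0.15603 = 81.4866675 BRX
81.4866675 BRX × 0.9084 = 74.022488757 ELX
74.022488757 ELX × 1.7873 = 132.3003941553861 GLM
132.3003941553861 GLM × 3.4476 = 456.11883889010911836 HVN

456.12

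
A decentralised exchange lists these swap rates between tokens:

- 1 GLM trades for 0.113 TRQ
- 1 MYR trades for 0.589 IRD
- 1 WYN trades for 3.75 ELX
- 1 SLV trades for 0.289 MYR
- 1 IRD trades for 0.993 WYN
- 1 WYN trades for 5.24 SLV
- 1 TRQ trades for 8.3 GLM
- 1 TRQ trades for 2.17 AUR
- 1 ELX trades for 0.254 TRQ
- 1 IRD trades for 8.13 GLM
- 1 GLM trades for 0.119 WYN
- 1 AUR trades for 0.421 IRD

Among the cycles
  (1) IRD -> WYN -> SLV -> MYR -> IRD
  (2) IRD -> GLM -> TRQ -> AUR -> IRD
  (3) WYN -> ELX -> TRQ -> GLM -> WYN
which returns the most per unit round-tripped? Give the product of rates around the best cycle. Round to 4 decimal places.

0.9408

(1) 0.993 × 5.24 × 0.289 × 0.589 = 0.88571
(2) 8.13 × 0.113 × 2.17 × 0.421 = 0.83929
(3) 3.75 × 0.254 × 8.3 × 0.119 = 0.94078
Highest is cycle (3) at 0.9408 (≤1, no arbitrage).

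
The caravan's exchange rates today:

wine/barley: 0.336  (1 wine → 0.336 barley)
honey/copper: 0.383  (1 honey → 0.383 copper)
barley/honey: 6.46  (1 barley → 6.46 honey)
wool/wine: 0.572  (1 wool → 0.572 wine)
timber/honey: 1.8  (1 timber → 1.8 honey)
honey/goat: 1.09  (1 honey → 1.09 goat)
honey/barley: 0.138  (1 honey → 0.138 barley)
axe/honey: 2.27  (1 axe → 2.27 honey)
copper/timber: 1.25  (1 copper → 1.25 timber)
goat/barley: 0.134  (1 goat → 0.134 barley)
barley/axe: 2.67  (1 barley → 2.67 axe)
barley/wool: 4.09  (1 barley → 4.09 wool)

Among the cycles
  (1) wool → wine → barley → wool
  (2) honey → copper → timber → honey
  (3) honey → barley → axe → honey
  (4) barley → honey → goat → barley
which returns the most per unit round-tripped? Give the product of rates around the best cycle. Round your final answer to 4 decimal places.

0.9435

(1) 0.572 × 0.336 × 4.09 = 0.78607
(2) 0.383 × 1.25 × 1.8 = 0.86175
(3) 0.138 × 2.67 × 2.27 = 0.83640
(4) 6.46 × 1.09 × 0.134 = 0.94355
Highest is cycle (4) at 0.9435 (≤1, no arbitrage).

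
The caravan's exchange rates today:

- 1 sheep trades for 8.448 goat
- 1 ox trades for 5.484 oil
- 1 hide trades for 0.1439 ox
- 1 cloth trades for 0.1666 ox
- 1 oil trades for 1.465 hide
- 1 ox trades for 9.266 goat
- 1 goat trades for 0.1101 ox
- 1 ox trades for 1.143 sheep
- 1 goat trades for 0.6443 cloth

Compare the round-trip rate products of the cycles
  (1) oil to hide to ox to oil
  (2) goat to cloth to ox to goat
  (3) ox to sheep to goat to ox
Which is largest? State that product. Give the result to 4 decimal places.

1.1561

(1) 1.465 × 0.1439 × 5.484 = 1.15610
(2) 0.6443 × 0.1666 × 9.266 = 0.99462
(3) 1.143 × 8.448 × 0.1101 = 1.06313
Highest is cycle (1) at 1.1561 (>1, arbitrage).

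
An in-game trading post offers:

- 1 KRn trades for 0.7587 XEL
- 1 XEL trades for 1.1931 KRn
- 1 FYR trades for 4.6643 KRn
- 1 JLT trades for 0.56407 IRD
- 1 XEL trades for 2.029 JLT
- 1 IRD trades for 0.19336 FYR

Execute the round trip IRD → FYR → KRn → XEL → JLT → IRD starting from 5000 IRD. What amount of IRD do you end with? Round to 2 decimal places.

3915.69

5000 IRD × 0.19336 = 966.8 FYR
966.8 FYR × 4.6643 = 4509.44524 KRn
4509.44524 KRn × 0.7587 = 3421.316103588 XEL
3421.316103588 XEL × 2.029 = 6941.850374180052 JLT
6941.850374180052 JLT × 0.56407 = 3915.68954056374193164 IRD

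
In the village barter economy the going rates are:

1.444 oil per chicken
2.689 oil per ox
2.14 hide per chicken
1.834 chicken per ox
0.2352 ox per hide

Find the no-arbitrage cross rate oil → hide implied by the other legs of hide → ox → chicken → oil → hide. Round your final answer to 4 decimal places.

Known legs of the cycle: 0.2352 × 1.834 × 1.444 = 0.6228792192
For no arbitrage the full-cycle product must be 1, so the missing rate is 1 / 0.6228792192 ≈ 1.605448.

1.6054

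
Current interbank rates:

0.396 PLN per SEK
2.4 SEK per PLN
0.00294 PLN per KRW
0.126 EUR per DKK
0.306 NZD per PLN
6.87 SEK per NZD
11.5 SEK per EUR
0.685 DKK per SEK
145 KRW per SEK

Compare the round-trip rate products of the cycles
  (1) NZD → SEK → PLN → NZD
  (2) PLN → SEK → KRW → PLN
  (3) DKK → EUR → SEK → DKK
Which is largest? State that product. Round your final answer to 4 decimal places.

(1) 6.87 × 0.396 × 0.306 = 0.83248
(2) 2.4 × 145 × 0.00294 = 1.02312
(3) 0.126 × 11.5 × 0.685 = 0.99257
Highest is cycle (2) at 1.0231 (>1, arbitrage).

1.0231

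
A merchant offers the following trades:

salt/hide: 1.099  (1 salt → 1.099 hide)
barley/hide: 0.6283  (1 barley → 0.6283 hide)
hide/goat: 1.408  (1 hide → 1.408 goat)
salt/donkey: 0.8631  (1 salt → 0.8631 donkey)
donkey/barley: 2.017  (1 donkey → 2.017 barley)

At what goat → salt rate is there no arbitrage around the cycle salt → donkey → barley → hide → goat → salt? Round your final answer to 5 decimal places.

Known legs of the cycle: 0.8631 × 2.017 × 0.6283 × 1.408 = 1.54005676691328
For no arbitrage the full-cycle product must be 1, so the missing rate is 1 / 1.54005676691328 ≈ 0.6493267.

0.64933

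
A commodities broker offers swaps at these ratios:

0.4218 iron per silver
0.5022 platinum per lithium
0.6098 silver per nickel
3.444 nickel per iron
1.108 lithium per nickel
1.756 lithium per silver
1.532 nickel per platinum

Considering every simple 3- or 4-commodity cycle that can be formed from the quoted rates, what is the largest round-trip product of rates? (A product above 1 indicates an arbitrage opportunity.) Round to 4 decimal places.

iron→nickel→silver→iron: 3.444 × 0.6098 × 0.4218 = 0.88584
platinum→nickel→lithium→platinum: 1.532 × 1.108 × 0.5022 = 0.85246
platinum→nickel→silver→lithium→platinum: 1.532 × 0.6098 × 1.756 × 0.5022 = 0.82385
Maximum is iron→nickel→silver→iron at 0.8858; no arbitrage — every cycle loses value.

0.8858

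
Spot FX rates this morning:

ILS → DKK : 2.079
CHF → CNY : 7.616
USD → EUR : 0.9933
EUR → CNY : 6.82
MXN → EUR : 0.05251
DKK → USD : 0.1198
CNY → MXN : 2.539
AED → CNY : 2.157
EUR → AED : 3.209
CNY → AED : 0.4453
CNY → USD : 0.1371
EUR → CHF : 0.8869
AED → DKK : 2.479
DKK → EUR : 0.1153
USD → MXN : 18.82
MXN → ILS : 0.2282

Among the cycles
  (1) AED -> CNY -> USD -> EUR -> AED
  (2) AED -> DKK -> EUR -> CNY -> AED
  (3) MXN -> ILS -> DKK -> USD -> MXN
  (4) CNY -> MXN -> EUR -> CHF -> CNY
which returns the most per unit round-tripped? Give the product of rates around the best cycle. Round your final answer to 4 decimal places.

1.0697

(1) 2.157 × 0.1371 × 0.9933 × 3.209 = 0.94262
(2) 2.479 × 0.1153 × 6.82 × 0.4453 = 0.86805
(3) 0.2282 × 2.079 × 0.1198 × 18.82 = 1.06966
(4) 2.539 × 0.05251 × 0.8869 × 7.616 = 0.90055
Highest is cycle (3) at 1.0697 (>1, arbitrage).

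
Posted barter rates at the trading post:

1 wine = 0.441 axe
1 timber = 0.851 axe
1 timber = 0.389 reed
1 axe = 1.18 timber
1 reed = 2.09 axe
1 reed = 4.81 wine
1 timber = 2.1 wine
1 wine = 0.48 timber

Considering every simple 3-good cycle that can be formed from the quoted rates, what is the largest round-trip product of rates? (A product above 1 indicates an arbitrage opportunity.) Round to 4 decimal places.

wine→axe→timber→wine: 0.441 × 1.18 × 2.1 = 1.09280
reed→axe→timber→reed: 2.09 × 1.18 × 0.389 = 0.95935
wine→timber→reed→wine: 0.48 × 0.389 × 4.81 = 0.89812
Maximum is wine→axe→timber→wine at 1.0928; arbitrage exists.

1.0928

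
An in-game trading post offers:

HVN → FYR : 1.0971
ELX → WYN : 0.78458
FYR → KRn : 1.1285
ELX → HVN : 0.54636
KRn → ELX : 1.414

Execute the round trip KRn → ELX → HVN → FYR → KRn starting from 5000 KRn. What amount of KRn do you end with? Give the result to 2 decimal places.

4782.40

5000 KRn × 1.414 = 7070 ELX
7070 ELX × 0.54636 = 3862.7652 HVN
3862.7652 HVN × 1.0971 = 4237.83970092 FYR
4237.83970092 FYR × 1.1285 = 4782.40210248822 KRn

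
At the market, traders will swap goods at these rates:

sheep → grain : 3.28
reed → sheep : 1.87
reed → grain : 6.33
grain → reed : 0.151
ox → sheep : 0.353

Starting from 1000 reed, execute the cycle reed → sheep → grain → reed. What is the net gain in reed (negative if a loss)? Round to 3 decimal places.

1000 reed × 1.87 = 1870 sheep
1870 sheep × 3.28 = 6133.6 grain
6133.6 grain × 0.151 = 926.1736 reed
Net change: 926.1736 − 1000 = -73.8264 reed

-73.826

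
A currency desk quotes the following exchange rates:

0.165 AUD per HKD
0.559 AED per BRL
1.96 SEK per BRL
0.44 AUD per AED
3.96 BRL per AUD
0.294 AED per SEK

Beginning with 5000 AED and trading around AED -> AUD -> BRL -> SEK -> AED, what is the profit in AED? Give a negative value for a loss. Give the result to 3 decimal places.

5000 AED × 0.44 = 2200 AUD
2200 AUD × 3.96 = 8712 BRL
8712 BRL × 1.96 = 17075.52 SEK
17075.52 SEK × 0.294 = 5020.20288 AED
Net change: 5020.20288 − 5000 = 20.20288 AED

20.203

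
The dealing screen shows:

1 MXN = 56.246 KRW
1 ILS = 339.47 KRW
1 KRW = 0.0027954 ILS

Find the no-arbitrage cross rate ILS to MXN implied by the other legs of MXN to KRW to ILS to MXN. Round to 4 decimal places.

Known legs of the cycle: 56.246 × 0.0027954 = 0.1572300684
For no arbitrage the full-cycle product must be 1, so the missing rate is 1 / 0.1572300684 ≈ 6.360107.

6.3601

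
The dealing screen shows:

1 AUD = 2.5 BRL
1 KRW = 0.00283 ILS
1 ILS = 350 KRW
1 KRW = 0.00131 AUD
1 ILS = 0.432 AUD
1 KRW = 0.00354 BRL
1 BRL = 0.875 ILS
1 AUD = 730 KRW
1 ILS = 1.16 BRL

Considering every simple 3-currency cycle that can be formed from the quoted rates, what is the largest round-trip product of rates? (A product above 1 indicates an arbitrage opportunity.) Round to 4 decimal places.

1.0841

KRW→BRL→ILS→KRW: 0.00354 × 0.875 × 350 = 1.08413
ILS→AUD→BRL→ILS: 0.432 × 2.5 × 0.875 = 0.94500
KRW→ILS→AUD→KRW: 0.00283 × 0.432 × 730 = 0.89247
Maximum is KRW→BRL→ILS→KRW at 1.0841; arbitrage exists.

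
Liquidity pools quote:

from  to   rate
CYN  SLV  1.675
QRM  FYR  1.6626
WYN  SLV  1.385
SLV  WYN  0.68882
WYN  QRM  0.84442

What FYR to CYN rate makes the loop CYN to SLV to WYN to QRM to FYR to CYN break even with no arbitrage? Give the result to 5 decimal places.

Known legs of the cycle: 1.675 × 0.68882 × 0.84442 × 1.6626 = 1.619820335813262
For no arbitrage the full-cycle product must be 1, so the missing rate is 1 / 1.619820335813262 ≈ 0.6173524.

0.61735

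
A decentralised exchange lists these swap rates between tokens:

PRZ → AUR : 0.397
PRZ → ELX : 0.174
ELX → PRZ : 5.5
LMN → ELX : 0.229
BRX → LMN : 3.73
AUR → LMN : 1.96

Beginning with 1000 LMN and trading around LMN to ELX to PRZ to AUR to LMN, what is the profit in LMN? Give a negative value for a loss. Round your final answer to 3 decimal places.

1000 LMN × 0.229 = 229 ELX
229 ELX × 5.5 = 1259.5 PRZ
1259.5 PRZ × 0.397 = 500.0215 AUR
500.0215 AUR × 1.96 = 980.04214 LMN
Net change: 980.04214 − 1000 = -19.95786 LMN

-19.958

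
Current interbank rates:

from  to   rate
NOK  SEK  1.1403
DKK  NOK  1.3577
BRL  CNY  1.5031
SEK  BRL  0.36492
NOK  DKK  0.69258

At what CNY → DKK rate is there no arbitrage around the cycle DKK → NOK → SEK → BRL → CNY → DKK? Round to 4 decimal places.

Known legs of the cycle: 1.3577 × 1.1403 × 0.36492 × 1.5031 = 0.84919706271610812
For no arbitrage the full-cycle product must be 1, so the missing rate is 1 / 0.84919706271610812 ≈ 1.177583.

1.1776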